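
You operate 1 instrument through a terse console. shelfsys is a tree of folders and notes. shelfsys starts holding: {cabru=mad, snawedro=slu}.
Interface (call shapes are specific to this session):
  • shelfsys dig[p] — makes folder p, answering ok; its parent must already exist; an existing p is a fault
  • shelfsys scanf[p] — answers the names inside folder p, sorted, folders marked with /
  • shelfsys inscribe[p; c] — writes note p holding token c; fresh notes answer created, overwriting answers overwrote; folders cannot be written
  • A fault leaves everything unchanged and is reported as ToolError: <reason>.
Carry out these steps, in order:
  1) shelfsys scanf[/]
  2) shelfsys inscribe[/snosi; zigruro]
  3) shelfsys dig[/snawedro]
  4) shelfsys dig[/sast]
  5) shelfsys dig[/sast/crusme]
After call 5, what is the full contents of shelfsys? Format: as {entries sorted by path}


~$ shelfsys scanf p='/'
  [cabru, snawedro]
~$ shelfsys inscribe p='/snosi' c='zigruro'
  created
~$ shelfsys dig p='/snawedro'
  ToolError: exists
~$ shelfsys dig p='/sast'
  ok
~$ shelfsys dig p='/sast/crusme'
  ok

Answer: {cabru=mad, sast/, sast/crusme/, snawedro=slu, snosi=zigruro}


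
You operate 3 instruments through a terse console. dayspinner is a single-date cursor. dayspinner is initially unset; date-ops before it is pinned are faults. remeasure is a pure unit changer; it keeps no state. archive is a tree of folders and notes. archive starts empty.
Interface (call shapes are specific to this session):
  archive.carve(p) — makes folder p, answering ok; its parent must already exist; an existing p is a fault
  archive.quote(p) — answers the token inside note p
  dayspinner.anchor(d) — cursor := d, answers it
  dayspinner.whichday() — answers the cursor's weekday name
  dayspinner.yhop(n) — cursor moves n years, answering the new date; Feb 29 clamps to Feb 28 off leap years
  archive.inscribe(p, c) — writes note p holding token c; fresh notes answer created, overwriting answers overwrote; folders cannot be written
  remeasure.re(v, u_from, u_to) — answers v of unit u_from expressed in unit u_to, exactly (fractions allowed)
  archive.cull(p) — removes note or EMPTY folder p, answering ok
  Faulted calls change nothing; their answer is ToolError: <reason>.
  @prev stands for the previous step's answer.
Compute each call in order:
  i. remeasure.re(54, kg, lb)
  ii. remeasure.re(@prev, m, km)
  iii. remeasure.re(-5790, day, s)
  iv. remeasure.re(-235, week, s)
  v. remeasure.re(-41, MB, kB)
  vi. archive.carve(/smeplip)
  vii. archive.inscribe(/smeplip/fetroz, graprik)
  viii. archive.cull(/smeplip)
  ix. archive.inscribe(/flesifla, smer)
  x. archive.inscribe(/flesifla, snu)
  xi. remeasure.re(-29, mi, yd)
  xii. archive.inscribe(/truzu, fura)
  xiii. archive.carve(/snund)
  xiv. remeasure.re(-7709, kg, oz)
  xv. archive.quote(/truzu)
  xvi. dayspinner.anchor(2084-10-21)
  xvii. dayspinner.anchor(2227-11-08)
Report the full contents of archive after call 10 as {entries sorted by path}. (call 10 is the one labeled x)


Answer: {flesifla=snu, smeplip/, smeplip/fetroz=graprik}

Derivation:
Do: re[v=54; u_from=kg; u_to=lb]
See: 5400000000/45359237
Do: re[v=@prev; u_from=m; u_to=km]
See: 5400000/45359237
Do: re[v=-5790; u_from=day; u_to=s]
See: -500256000
Do: re[v=-235; u_from=week; u_to=s]
See: -142128000
Do: re[v=-41; u_from=MB; u_to=kB]
See: -41000
Do: carve[p=/smeplip]
See: ok
Do: inscribe[p=/smeplip/fetroz; c=graprik]
See: created
Do: cull[p=/smeplip]
See: ToolError: not empty
Do: inscribe[p=/flesifla; c=smer]
See: created
Do: inscribe[p=/flesifla; c=snu]
See: overwrote
Do: re[v=-29; u_from=mi; u_to=yd]
See: -51040
Do: inscribe[p=/truzu; c=fura]
See: created
Do: carve[p=/snund]
See: ok
Do: re[v=-7709; u_from=kg; u_to=oz]
See: -12334400000000/45359237
Do: quote[p=/truzu]
See: fura
Do: anchor[d=2084-10-21]
See: 2084-10-21
Do: anchor[d=2227-11-08]
See: 2227-11-08


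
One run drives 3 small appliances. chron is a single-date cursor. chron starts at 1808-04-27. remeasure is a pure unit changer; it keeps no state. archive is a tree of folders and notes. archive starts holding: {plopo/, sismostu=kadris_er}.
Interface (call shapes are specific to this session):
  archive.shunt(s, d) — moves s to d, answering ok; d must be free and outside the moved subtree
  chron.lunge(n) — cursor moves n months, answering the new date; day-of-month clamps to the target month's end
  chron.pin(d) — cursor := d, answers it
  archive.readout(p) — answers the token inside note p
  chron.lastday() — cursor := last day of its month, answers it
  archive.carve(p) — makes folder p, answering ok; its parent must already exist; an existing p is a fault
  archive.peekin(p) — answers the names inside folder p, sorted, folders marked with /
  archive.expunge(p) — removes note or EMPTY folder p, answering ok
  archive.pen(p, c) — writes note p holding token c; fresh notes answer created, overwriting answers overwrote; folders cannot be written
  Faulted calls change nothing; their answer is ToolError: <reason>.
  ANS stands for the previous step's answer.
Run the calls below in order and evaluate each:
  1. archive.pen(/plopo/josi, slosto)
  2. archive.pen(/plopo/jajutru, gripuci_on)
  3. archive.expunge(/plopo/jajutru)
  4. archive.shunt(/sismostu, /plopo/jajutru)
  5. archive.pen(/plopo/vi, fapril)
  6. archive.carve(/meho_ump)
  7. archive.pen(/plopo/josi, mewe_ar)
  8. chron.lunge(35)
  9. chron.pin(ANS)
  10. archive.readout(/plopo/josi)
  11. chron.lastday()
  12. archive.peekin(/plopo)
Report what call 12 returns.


;; archive.pen(p: /plopo/josi, c: slosto) -> created
;; archive.pen(p: /plopo/jajutru, c: gripuci_on) -> created
;; archive.expunge(p: /plopo/jajutru) -> ok
;; archive.shunt(s: /sismostu, d: /plopo/jajutru) -> ok
;; archive.pen(p: /plopo/vi, c: fapril) -> created
;; archive.carve(p: /meho_ump) -> ok
;; archive.pen(p: /plopo/josi, c: mewe_ar) -> overwrote
;; chron.lunge(n: 35) -> 1811-03-27
;; chron.pin(d: ANS) -> 1811-03-27
;; archive.readout(p: /plopo/josi) -> mewe_ar
;; chron.lastday() -> 1811-03-31
;; archive.peekin(p: /plopo) -> [jajutru, josi, vi]

Answer: [jajutru, josi, vi]


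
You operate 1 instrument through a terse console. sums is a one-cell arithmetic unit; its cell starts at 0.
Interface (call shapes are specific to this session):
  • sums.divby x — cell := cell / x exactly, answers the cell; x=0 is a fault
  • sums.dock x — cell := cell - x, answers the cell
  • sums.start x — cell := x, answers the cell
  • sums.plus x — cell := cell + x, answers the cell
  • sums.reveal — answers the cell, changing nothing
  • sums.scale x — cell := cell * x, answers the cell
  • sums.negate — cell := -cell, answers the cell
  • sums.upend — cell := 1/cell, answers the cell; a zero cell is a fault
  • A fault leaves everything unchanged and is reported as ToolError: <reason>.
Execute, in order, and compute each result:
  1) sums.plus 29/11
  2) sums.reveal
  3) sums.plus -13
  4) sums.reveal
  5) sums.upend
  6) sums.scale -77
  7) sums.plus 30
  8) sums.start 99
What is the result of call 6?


→ sums.plus(x: 29/11)
← 29/11
→ sums.reveal()
← 29/11
→ sums.plus(x: -13)
← -114/11
→ sums.reveal()
← -114/11
→ sums.upend()
← -11/114
→ sums.scale(x: -77)
← 847/114
→ sums.plus(x: 30)
← 4267/114
→ sums.start(x: 99)
← 99

Answer: 847/114


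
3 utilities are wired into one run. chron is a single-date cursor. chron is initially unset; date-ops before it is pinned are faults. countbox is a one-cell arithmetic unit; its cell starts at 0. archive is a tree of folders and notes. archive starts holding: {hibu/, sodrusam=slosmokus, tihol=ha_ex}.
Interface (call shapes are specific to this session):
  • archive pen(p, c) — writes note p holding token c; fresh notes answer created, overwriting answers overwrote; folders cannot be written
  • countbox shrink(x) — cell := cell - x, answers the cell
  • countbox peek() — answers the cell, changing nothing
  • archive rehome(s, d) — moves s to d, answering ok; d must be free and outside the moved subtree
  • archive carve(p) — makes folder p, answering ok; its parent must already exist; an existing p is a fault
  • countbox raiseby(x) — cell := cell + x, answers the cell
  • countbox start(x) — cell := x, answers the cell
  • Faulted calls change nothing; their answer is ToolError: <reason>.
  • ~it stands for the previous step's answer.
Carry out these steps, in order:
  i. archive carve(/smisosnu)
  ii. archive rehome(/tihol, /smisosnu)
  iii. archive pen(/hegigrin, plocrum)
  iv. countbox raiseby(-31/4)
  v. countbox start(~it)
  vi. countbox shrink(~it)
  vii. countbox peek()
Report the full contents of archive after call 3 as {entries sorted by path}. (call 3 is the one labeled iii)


-- 1. archive carve(p='/smisosnu') == ok
-- 2. archive rehome(s='/tihol', d='/smisosnu') == ToolError: exists
-- 3. archive pen(p='/hegigrin', c='plocrum') == created
-- 4. countbox raiseby(x='-31/4') == -31/4
-- 5. countbox start(x='~it') == -31/4
-- 6. countbox shrink(x='~it') == 0
-- 7. countbox peek() == 0

Answer: {hegigrin=plocrum, hibu/, smisosnu/, sodrusam=slosmokus, tihol=ha_ex}


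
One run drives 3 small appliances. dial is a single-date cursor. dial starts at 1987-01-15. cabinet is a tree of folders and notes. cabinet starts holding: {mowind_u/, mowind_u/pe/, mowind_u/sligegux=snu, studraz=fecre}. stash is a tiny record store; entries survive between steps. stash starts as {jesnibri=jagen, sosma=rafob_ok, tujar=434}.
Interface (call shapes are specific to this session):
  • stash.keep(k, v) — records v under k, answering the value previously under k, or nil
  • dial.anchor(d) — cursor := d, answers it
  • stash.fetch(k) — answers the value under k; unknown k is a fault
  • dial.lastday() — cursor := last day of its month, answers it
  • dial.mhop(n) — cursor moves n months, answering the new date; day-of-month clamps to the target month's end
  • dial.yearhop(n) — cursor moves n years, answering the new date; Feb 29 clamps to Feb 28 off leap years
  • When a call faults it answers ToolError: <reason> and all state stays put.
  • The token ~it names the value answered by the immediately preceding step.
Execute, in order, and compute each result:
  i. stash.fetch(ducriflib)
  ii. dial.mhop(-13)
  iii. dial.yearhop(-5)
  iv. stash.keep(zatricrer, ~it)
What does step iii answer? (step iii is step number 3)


Answer: 1980-12-15

Derivation:
→ fetch(k='ducriflib')
← ToolError: no such key ducriflib
→ mhop(n='-13')
← 1985-12-15
→ yearhop(n='-5')
← 1980-12-15
→ keep(k='zatricrer', v='~it')
← nil


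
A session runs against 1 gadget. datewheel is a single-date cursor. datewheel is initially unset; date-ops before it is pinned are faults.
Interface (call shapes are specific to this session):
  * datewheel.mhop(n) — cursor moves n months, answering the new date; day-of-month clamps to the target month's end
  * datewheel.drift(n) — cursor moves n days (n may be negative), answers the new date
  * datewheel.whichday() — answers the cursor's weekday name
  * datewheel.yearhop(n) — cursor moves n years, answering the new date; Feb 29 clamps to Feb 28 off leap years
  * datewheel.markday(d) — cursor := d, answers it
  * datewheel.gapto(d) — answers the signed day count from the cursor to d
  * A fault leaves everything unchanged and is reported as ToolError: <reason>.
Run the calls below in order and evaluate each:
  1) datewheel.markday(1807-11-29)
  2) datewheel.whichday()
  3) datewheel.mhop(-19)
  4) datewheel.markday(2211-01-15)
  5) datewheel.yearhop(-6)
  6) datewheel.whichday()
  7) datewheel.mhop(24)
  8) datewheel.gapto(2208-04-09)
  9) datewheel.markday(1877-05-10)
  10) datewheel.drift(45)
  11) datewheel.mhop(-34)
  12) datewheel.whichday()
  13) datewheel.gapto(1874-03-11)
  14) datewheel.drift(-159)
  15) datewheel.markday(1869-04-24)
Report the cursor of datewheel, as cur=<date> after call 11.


Answer: cur=1874-08-24

Derivation:
% datewheel.markday d: 1807-11-29
= 1807-11-29
% datewheel.whichday
= Sunday
% datewheel.mhop n: -19
= 1806-04-29
% datewheel.markday d: 2211-01-15
= 2211-01-15
% datewheel.yearhop n: -6
= 2205-01-15
% datewheel.whichday
= Tuesday
% datewheel.mhop n: 24
= 2207-01-15
% datewheel.gapto d: 2208-04-09
= 450
% datewheel.markday d: 1877-05-10
= 1877-05-10
% datewheel.drift n: 45
= 1877-06-24
% datewheel.mhop n: -34
= 1874-08-24
% datewheel.whichday
= Monday
% datewheel.gapto d: 1874-03-11
= -166
% datewheel.drift n: -159
= 1874-03-18
% datewheel.markday d: 1869-04-24
= 1869-04-24


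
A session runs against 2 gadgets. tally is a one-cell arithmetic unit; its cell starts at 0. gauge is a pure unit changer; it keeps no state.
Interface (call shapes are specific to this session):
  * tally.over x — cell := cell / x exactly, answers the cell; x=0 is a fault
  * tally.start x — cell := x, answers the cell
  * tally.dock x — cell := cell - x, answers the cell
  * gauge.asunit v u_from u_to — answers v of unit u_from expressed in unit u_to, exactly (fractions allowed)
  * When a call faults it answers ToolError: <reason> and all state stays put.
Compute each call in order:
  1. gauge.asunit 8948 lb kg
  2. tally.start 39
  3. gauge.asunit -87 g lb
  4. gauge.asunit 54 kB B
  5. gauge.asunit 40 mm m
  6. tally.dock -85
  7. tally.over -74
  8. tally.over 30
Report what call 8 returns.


→ gauge.asunit(v: 8948, u_from: lb, u_to: kg)
← 101468613169/25000000
→ tally.start(x: 39)
← 39
→ gauge.asunit(v: -87, u_from: g, u_to: lb)
← -8700000/45359237
→ gauge.asunit(v: 54, u_from: kB, u_to: B)
← 54000
→ gauge.asunit(v: 40, u_from: mm, u_to: m)
← 1/25
→ tally.dock(x: -85)
← 124
→ tally.over(x: -74)
← -62/37
→ tally.over(x: 30)
← -31/555

Answer: -31/555


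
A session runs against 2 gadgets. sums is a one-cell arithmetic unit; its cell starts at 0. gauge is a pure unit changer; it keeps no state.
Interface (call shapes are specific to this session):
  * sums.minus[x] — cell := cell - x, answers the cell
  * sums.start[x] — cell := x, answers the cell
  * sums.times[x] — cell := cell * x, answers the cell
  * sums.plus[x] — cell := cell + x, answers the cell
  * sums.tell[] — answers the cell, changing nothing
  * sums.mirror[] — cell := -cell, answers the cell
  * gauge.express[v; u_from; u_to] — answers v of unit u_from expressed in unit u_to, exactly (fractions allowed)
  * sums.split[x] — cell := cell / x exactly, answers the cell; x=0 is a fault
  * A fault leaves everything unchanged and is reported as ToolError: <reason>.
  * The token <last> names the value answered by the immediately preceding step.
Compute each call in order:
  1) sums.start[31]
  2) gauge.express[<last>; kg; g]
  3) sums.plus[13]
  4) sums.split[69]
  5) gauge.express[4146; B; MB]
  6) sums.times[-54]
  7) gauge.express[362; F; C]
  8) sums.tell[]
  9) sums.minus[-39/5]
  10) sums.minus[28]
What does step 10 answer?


[in] sums.start x=31
[out] 31
[in] gauge.express v=<last> u_from=kg u_to=g
[out] 31000
[in] sums.plus x=13
[out] 44
[in] sums.split x=69
[out] 44/69
[in] gauge.express v=4146 u_from=B u_to=MB
[out] 2073/500000
[in] sums.times x=-54
[out] -792/23
[in] gauge.express v=362 u_from=F u_to=C
[out] 550/3
[in] sums.tell
[out] -792/23
[in] sums.minus x=-39/5
[out] -3063/115
[in] sums.minus x=28
[out] -6283/115

Answer: -6283/115


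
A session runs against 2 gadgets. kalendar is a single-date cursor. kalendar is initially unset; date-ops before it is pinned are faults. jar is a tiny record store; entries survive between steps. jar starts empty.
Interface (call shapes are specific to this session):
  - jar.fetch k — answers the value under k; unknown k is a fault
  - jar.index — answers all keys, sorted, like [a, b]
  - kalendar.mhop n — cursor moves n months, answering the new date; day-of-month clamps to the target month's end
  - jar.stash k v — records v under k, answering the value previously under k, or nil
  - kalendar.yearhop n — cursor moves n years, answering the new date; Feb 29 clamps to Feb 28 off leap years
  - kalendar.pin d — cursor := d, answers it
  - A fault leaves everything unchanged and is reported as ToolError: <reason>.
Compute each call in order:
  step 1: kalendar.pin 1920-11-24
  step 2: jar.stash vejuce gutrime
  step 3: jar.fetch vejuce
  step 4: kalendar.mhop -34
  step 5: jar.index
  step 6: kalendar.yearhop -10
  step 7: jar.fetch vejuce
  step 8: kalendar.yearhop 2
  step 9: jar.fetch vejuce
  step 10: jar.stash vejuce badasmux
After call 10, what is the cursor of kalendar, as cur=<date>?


I run kalendar.pin using d=1920-11-24, which returns 1920-11-24.
I run jar.stash using k=vejuce, v=gutrime, → nil.
I try jar.fetch using k=vejuce: gutrime.
Calling kalendar.mhop using n=-34, which returns 1918-01-24.
I try jar.index, giving [vejuce].
I use kalendar.yearhop using n=-10: 1908-01-24.
I invoke jar.fetch using k=vejuce, which returns gutrime.
Invoking kalendar.yearhop using n=2: 1910-01-24.
I invoke jar.fetch using k=vejuce, and observe gutrime.
Then jar.stash using k=vejuce, v=badasmux, and get gutrime.

Answer: cur=1910-01-24


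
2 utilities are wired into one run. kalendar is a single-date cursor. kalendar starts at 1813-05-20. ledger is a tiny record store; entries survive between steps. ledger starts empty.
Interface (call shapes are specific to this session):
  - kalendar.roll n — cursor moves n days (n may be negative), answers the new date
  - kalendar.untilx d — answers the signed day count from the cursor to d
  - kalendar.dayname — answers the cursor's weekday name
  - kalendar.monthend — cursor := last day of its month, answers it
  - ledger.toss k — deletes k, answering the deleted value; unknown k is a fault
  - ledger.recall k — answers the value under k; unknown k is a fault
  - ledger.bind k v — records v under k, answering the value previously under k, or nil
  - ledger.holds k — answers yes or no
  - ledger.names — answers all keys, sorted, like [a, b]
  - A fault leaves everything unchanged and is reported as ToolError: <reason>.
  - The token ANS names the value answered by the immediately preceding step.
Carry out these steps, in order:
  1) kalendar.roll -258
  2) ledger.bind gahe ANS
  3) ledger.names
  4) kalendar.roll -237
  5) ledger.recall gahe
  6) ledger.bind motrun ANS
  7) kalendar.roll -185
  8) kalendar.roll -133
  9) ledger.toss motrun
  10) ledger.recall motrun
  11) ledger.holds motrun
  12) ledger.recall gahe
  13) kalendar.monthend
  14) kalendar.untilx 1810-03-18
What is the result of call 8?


% kalendar.roll -258
  1812-09-04
% ledger.bind gahe ANS
  nil
% ledger.names
  [gahe]
% kalendar.roll -237
  1812-01-11
% ledger.recall gahe
  1812-09-04
% ledger.bind motrun ANS
  nil
% kalendar.roll -185
  1811-07-10
% kalendar.roll -133
  1811-02-27
% ledger.toss motrun
  1812-09-04
% ledger.recall motrun
  ToolError: no such key motrun
% ledger.holds motrun
  no
% ledger.recall gahe
  1812-09-04
% kalendar.monthend
  1811-02-28
% kalendar.untilx 1810-03-18
  -347

Answer: 1811-02-27


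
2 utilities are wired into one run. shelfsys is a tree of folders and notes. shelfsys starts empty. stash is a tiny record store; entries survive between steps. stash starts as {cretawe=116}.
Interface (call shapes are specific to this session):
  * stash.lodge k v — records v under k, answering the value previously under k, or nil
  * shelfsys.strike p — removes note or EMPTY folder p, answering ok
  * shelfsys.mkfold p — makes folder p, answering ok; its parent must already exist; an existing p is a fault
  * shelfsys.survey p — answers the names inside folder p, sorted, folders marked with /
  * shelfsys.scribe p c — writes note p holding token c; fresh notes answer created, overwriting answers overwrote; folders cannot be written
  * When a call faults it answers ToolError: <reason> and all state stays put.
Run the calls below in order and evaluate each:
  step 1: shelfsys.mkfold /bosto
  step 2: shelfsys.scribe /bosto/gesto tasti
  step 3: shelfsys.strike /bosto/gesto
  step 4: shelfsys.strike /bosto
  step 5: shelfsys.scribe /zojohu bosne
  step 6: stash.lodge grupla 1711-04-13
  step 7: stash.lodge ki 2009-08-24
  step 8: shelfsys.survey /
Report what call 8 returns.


I run shelfsys.mkfold passing p: /bosto, yielding ok.
I use shelfsys.scribe passing p: /bosto/gesto, c: tasti, and observe created.
Then shelfsys.strike passing p: /bosto/gesto, and observe ok.
Then shelfsys.strike passing p: /bosto, yielding ok.
I run shelfsys.scribe passing p: /zojohu, c: bosne, giving created.
Now I run stash.lodge passing k: grupla, v: 1711-04-13, and get nil.
Now I run stash.lodge passing k: ki, v: 2009-08-24, which returns nil.
I try shelfsys.survey passing p: /, and see [zojohu].

Answer: [zojohu]


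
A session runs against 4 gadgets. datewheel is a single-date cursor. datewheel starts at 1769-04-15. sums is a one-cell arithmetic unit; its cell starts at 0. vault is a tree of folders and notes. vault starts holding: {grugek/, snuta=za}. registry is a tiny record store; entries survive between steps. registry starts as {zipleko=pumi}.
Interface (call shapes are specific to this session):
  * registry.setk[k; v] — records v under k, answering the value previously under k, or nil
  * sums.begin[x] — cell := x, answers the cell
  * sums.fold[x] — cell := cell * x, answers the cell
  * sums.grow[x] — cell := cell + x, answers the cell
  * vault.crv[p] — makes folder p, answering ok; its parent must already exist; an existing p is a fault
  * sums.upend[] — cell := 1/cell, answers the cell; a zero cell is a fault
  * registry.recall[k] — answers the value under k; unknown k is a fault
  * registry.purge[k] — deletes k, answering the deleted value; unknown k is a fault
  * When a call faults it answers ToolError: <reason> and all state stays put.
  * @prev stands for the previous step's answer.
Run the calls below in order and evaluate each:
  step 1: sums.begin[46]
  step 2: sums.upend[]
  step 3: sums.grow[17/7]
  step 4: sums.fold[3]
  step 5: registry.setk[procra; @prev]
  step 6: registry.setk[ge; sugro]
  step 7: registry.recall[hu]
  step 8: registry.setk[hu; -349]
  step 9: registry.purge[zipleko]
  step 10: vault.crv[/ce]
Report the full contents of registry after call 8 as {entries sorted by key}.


I run begin on x='46', yielding 46.
I call upend, → 1/46.
Invoking grow on x='17/7', and see 789/322.
I use fold on x='3', and see 2367/322.
Next I call setk on k='procra', v='@prev', yielding nil.
Invoking setk on k='ge', v='sugro', giving nil.
Using recall on k='hu', and observe ToolError: no such key hu.
I call setk on k='hu', v='-349', and get nil.
I use purge on k='zipleko': pumi.
I invoke crv on p='/ce', — result: ok.

Answer: {ge=sugro, hu=-349, procra=2367/322, zipleko=pumi}


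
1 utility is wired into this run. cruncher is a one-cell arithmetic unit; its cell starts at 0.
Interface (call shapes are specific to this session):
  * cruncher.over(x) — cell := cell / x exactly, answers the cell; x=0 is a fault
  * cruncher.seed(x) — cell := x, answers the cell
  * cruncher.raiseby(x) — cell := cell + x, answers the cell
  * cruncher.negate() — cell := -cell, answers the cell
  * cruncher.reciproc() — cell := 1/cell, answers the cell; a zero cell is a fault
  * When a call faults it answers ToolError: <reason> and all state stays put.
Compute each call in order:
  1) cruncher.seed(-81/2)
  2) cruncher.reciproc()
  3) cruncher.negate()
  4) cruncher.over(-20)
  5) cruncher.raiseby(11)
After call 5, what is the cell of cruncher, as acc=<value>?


Answer: acc=8909/810

Derivation:
# cruncher.seed(-81/2) -> -81/2
# cruncher.reciproc() -> -2/81
# cruncher.negate() -> 2/81
# cruncher.over(-20) -> -1/810
# cruncher.raiseby(11) -> 8909/810


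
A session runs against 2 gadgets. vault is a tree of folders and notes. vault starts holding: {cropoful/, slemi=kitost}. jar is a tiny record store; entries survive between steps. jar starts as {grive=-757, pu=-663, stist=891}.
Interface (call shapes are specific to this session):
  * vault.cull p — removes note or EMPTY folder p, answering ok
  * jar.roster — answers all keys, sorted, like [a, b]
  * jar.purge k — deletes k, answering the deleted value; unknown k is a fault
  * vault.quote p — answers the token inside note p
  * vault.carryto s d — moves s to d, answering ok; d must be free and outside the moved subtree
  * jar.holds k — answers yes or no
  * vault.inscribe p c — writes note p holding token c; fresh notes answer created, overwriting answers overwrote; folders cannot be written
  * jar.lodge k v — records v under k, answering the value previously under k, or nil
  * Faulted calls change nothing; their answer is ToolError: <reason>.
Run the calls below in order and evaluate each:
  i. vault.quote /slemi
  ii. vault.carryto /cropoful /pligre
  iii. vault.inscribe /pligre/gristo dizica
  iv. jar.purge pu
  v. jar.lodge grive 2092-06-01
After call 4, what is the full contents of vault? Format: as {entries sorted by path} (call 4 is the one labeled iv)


Answer: {pligre/, pligre/gristo=dizica, slemi=kitost}

Derivation:
-- quote(p→/slemi) -> kitost
-- carryto(s→/cropoful, d→/pligre) -> ok
-- inscribe(p→/pligre/gristo, c→dizica) -> created
-- purge(k→pu) -> -663
-- lodge(k→grive, v→2092-06-01) -> -757


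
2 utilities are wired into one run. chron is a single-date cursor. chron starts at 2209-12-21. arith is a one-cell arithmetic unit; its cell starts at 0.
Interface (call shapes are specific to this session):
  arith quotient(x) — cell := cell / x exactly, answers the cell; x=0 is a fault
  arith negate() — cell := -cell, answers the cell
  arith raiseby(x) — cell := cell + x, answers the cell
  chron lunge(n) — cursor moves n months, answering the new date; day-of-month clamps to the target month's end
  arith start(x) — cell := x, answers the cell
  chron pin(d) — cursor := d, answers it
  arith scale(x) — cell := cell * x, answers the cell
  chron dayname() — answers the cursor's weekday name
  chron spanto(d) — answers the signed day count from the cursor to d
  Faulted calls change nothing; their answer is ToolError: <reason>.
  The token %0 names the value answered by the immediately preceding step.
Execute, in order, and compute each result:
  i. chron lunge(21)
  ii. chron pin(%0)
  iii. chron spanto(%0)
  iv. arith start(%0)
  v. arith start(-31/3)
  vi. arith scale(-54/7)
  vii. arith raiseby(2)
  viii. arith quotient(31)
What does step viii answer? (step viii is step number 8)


Answer: 572/217

Derivation:
// chron lunge(n='21') == 2211-09-21
// chron pin(d='%0') == 2211-09-21
// chron spanto(d='%0') == 0
// arith start(x='%0') == 0
// arith start(x='-31/3') == -31/3
// arith scale(x='-54/7') == 558/7
// arith raiseby(x='2') == 572/7
// arith quotient(x='31') == 572/217


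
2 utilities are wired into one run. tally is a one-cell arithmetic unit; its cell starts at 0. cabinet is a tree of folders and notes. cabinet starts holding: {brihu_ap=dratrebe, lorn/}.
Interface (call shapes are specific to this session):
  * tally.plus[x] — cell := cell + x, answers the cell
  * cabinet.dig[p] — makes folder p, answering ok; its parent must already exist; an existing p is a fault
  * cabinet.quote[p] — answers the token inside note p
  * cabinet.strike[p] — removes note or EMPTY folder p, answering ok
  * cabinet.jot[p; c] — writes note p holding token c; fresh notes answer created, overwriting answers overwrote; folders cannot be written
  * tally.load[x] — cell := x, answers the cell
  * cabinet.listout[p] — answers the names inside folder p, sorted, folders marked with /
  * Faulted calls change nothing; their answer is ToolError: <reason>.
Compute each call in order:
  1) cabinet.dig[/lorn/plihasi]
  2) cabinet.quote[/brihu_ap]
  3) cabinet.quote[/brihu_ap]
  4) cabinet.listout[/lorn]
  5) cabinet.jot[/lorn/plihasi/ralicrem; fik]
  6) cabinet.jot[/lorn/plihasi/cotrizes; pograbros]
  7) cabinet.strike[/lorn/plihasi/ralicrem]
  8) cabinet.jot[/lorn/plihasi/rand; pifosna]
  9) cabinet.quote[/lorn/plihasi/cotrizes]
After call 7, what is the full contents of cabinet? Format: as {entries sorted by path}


-- 1. cabinet.dig(p='/lorn/plihasi') -> ok
-- 2. cabinet.quote(p='/brihu_ap') -> dratrebe
-- 3. cabinet.quote(p='/brihu_ap') -> dratrebe
-- 4. cabinet.listout(p='/lorn') -> [plihasi/]
-- 5. cabinet.jot(p='/lorn/plihasi/ralicrem', c='fik') -> created
-- 6. cabinet.jot(p='/lorn/plihasi/cotrizes', c='pograbros') -> created
-- 7. cabinet.strike(p='/lorn/plihasi/ralicrem') -> ok
-- 8. cabinet.jot(p='/lorn/plihasi/rand', c='pifosna') -> created
-- 9. cabinet.quote(p='/lorn/plihasi/cotrizes') -> pograbros

Answer: {brihu_ap=dratrebe, lorn/, lorn/plihasi/, lorn/plihasi/cotrizes=pograbros}


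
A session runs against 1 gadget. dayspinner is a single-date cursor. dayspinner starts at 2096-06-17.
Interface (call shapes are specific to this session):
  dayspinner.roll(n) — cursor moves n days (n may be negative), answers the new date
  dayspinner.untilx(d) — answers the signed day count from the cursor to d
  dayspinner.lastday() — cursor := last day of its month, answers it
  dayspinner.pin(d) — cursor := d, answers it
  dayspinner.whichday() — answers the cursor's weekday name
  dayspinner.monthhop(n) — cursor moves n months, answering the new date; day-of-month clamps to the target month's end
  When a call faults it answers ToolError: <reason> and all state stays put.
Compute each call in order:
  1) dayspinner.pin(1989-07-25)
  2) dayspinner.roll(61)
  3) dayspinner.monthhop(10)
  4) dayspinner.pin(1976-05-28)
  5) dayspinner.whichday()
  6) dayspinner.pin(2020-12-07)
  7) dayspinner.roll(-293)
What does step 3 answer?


> dayspinner.pin 1989-07-25
[out] 1989-07-25
> dayspinner.roll 61
[out] 1989-09-24
> dayspinner.monthhop 10
[out] 1990-07-24
> dayspinner.pin 1976-05-28
[out] 1976-05-28
> dayspinner.whichday
[out] Friday
> dayspinner.pin 2020-12-07
[out] 2020-12-07
> dayspinner.roll -293
[out] 2020-02-18

Answer: 1990-07-24


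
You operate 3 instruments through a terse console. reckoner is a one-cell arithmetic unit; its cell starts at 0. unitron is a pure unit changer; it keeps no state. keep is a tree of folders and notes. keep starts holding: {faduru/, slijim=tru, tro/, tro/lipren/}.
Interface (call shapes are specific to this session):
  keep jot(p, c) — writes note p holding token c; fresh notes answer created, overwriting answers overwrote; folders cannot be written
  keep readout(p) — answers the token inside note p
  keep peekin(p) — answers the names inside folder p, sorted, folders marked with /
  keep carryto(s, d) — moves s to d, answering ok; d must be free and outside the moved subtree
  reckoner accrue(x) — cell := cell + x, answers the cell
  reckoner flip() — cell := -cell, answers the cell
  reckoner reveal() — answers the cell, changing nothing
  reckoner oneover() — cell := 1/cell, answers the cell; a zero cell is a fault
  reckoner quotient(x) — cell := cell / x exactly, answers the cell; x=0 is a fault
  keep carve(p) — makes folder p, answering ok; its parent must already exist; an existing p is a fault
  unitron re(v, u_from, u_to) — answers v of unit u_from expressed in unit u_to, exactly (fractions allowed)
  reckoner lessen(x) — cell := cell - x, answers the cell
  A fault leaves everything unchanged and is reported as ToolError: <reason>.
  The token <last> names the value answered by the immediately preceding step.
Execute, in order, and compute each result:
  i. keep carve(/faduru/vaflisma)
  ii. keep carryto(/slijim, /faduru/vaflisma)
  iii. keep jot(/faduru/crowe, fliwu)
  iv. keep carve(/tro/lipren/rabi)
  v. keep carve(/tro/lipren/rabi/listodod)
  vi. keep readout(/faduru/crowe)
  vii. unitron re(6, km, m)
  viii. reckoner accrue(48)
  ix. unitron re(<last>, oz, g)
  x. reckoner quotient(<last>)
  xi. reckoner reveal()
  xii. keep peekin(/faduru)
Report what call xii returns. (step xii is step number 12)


I call keep carve on p: /faduru/vaflisma, → ok.
I use keep carryto on s: /slijim, d: /faduru/vaflisma: ToolError: exists.
Invoking keep jot on p: /faduru/crowe, c: fliwu: created.
I use keep carve on p: /tro/lipren/rabi, which returns ok.
Then keep carve on p: /tro/lipren/rabi/listodod, and see ok.
I run keep readout on p: /faduru/crowe, → fliwu.
Calling unitron re on v: 6, u_from: km, u_to: m, → 6000.
Calling reckoner accrue on x: 48: 48.
Calling unitron re on v: <last>, u_from: oz, u_to: g, → 136077711/100000.
I try reckoner quotient on x: <last>, giving 1600000/45359237.
Then reckoner reveal: 1600000/45359237.
Now I run keep peekin on p: /faduru, and observe [crowe, vaflisma/].

Answer: [crowe, vaflisma/]


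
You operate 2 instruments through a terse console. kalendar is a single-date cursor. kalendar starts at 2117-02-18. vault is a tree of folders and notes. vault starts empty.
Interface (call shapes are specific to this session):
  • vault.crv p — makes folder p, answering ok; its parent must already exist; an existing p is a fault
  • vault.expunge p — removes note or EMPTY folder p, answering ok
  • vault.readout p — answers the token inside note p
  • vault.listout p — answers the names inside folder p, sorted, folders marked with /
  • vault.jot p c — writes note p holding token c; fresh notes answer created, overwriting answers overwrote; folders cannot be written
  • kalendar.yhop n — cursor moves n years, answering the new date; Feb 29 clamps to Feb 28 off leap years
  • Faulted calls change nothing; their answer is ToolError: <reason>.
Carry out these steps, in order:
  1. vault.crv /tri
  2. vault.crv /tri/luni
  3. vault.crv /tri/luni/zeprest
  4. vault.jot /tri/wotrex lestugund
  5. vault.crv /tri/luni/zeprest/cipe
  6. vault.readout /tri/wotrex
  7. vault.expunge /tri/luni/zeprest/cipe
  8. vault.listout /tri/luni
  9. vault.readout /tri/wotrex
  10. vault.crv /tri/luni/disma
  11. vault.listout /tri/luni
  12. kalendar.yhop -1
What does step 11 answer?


Invoking vault.crv with p='/tri', and get ok.
I try vault.crv with p='/tri/luni', giving ok.
Next I call vault.crv with p='/tri/luni/zeprest', and get ok.
Invoking vault.jot with p='/tri/wotrex', c='lestugund', — result: created.
I invoke vault.crv with p='/tri/luni/zeprest/cipe': ok.
I try vault.readout with p='/tri/wotrex', and get lestugund.
Calling vault.expunge with p='/tri/luni/zeprest/cipe', giving ok.
I run vault.listout with p='/tri/luni', yielding [zeprest/].
I run vault.readout with p='/tri/wotrex', giving lestugund.
Calling vault.crv with p='/tri/luni/disma', — result: ok.
Invoking vault.listout with p='/tri/luni', and see [disma/, zeprest/].
I run kalendar.yhop with n='-1', → 2116-02-18.

Answer: [disma/, zeprest/]


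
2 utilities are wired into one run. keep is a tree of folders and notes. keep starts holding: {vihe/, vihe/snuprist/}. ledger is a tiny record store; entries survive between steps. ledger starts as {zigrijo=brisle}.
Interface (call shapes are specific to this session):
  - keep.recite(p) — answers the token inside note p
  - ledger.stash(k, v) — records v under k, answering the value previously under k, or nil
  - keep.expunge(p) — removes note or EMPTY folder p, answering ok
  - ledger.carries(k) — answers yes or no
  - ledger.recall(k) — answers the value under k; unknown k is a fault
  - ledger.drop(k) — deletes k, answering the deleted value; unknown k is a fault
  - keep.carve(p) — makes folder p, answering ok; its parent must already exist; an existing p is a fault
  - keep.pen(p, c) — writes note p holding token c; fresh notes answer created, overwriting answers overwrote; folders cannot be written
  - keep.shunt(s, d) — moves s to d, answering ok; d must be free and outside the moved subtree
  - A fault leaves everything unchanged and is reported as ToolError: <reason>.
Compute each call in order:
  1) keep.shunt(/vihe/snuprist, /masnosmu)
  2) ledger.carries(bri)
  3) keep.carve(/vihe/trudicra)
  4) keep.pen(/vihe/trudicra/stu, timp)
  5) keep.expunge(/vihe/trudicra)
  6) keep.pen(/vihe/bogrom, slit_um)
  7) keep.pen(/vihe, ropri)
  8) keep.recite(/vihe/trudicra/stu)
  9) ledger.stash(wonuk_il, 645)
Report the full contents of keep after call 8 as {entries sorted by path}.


Answer: {masnosmu/, vihe/, vihe/bogrom=slit_um, vihe/trudicra/, vihe/trudicra/stu=timp}

Derivation:
> keep.shunt s→/vihe/snuprist d→/masnosmu
= ok
> ledger.carries k→bri
= no
> keep.carve p→/vihe/trudicra
= ok
> keep.pen p→/vihe/trudicra/stu c→timp
= created
> keep.expunge p→/vihe/trudicra
= ToolError: not empty
> keep.pen p→/vihe/bogrom c→slit_um
= created
> keep.pen p→/vihe c→ropri
= ToolError: is a directory
> keep.recite p→/vihe/trudicra/stu
= timp
> ledger.stash k→wonuk_il v→645
= nil


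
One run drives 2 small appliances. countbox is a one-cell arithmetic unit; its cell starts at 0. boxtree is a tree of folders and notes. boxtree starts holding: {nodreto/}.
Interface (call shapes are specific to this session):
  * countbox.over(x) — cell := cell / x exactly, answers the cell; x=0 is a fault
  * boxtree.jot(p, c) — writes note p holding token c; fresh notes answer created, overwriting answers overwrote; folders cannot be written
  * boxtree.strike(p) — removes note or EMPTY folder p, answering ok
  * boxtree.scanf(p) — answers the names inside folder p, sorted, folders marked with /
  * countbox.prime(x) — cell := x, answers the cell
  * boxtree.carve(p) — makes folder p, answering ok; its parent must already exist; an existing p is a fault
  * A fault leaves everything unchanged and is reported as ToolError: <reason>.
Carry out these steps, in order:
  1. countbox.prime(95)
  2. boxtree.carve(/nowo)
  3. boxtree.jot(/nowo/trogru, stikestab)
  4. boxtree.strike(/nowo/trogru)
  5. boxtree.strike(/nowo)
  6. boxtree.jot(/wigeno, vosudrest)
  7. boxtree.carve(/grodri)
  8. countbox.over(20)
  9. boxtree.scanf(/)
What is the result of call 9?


> countbox.prime x=95
  95
> boxtree.carve p=/nowo
  ok
> boxtree.jot p=/nowo/trogru c=stikestab
  created
> boxtree.strike p=/nowo/trogru
  ok
> boxtree.strike p=/nowo
  ok
> boxtree.jot p=/wigeno c=vosudrest
  created
> boxtree.carve p=/grodri
  ok
> countbox.over x=20
  19/4
> boxtree.scanf p=/
  [grodri/, nodreto/, wigeno]

Answer: [grodri/, nodreto/, wigeno]


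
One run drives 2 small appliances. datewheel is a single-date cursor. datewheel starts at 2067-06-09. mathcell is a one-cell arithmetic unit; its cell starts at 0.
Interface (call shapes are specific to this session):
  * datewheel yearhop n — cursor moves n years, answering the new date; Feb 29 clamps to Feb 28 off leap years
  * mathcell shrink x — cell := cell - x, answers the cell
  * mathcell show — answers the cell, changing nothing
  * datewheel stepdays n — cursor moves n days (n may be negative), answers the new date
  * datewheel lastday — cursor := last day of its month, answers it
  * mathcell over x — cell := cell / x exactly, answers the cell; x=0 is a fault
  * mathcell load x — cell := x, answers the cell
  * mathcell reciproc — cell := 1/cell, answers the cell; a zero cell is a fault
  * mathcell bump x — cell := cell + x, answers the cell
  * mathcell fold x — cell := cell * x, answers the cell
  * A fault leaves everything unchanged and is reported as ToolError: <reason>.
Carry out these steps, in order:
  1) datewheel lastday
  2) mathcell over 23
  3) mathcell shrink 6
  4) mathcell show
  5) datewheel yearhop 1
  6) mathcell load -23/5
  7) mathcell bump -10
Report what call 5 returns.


CALL datewheel lastday[]
RET  2067-06-30
CALL mathcell over[x→23]
RET  0
CALL mathcell shrink[x→6]
RET  -6
CALL mathcell show[]
RET  -6
CALL datewheel yearhop[n→1]
RET  2068-06-30
CALL mathcell load[x→-23/5]
RET  -23/5
CALL mathcell bump[x→-10]
RET  -73/5

Answer: 2068-06-30


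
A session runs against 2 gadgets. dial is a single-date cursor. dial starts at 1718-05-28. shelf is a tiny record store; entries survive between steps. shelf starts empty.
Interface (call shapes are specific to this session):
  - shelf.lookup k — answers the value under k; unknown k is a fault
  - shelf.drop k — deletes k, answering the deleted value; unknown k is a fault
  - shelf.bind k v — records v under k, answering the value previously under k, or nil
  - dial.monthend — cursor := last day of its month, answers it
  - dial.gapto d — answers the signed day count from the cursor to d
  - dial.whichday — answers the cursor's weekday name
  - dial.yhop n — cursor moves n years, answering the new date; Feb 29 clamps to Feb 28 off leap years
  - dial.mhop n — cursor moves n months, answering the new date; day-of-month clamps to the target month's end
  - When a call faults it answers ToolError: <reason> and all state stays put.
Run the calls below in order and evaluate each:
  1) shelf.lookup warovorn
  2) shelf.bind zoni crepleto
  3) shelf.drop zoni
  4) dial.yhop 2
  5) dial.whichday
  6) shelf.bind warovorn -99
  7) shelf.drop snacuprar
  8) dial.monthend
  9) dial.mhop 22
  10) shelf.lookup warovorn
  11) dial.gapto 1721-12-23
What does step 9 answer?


Answer: 1722-03-31

Derivation:
I try shelf.lookup on k→warovorn, — result: ToolError: no such key warovorn.
I try shelf.bind on k→zoni, v→crepleto, giving nil.
Then shelf.drop on k→zoni, and observe crepleto.
Invoking dial.yhop on n→2, → 1720-05-28.
Calling dial.whichday: Tuesday.
I call shelf.bind on k→warovorn, v→-99, — result: nil.
I run shelf.drop on k→snacuprar, giving ToolError: no such key snacuprar.
I try dial.monthend, yielding 1720-05-31.
I run dial.mhop on n→22: 1722-03-31.
Invoking shelf.lookup on k→warovorn, yielding -99.
Next I call dial.gapto on d→1721-12-23: -98.
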